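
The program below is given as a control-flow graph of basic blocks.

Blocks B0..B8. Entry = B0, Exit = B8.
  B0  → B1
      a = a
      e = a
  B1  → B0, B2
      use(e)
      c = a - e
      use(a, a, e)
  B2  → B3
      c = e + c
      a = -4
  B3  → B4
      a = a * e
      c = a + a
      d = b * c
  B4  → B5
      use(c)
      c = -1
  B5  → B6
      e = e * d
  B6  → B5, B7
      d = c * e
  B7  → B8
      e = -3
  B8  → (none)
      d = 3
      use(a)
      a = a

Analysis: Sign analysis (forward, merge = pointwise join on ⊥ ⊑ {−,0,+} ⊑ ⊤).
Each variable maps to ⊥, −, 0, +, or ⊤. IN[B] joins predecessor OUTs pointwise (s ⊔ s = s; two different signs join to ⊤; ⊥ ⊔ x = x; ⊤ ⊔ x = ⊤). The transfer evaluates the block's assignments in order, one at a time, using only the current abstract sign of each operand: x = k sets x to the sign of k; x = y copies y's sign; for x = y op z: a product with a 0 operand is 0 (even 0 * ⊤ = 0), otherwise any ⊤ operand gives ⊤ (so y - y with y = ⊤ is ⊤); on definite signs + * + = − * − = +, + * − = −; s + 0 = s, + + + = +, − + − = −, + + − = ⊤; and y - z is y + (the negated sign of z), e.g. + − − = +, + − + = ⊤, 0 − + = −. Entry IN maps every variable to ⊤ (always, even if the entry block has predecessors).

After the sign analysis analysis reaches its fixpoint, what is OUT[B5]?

Per-block solution:
  B0:  IN=(all ⊤)  OUT=(all ⊤)
  B1:  IN=(all ⊤)  OUT=(all ⊤)
  B2:  IN=(all ⊤)  OUT={a:-; rest ⊤}
  B3:  IN={a:-; rest ⊤}  OUT=(all ⊤)
  B4:  IN=(all ⊤)  OUT={c:-; rest ⊤}
  B5:  IN={c:-; rest ⊤}  OUT={c:-; rest ⊤}
  B6:  IN={c:-; rest ⊤}  OUT={c:-; rest ⊤}
  B7:  IN={c:-; rest ⊤}  OUT={c:-, e:-; rest ⊤}
  B8:  IN={c:-, e:-; rest ⊤}  OUT={c:-, d:+, e:-; rest ⊤}

Merge at B5: IN[B5] = OUT[B4] ⊔ OUT[B6] = {a: ⊤, b: ⊤, c: -, d: ⊤, e: ⊤, f: ⊤}
Applying B5's transfer function to that IN value gives OUT[B5] (row B5 above).

Answer: {a: ⊤, b: ⊤, c: -, d: ⊤, e: ⊤, f: ⊤}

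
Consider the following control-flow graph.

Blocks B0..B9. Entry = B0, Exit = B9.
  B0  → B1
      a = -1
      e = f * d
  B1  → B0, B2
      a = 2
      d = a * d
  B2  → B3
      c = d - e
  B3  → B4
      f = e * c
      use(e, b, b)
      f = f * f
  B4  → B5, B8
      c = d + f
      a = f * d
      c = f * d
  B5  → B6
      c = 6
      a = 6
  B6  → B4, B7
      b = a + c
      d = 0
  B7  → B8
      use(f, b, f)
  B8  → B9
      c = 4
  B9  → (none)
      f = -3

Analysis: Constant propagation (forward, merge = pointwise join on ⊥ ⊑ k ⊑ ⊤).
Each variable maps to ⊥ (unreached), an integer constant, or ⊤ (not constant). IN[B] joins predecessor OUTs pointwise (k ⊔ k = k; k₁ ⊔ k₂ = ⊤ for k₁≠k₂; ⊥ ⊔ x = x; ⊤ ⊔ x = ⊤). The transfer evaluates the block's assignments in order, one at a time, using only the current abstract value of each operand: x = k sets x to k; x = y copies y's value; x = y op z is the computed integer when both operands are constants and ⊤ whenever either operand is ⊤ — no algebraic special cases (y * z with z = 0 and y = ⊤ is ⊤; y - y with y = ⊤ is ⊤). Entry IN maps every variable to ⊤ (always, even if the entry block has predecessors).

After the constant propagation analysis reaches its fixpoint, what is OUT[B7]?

Answer: {a: 6, b: 12, c: 6, d: 0, e: ⊤, f: ⊤}

Working:
Fixpoint table:
  B0:   IN=(all ⊤)   OUT={a:-1; rest ⊤}
  B1:   IN={a:-1; rest ⊤}   OUT={a:2; rest ⊤}
  B2:   IN={a:2; rest ⊤}   OUT={a:2; rest ⊤}
  B3:   IN={a:2; rest ⊤}   OUT={a:2; rest ⊤}
  B4:   IN=(all ⊤)   OUT=(all ⊤)
  B5:   IN=(all ⊤)   OUT={a:6, c:6; rest ⊤}
  B6:   IN={a:6, c:6; rest ⊤}   OUT={a:6, b:12, c:6, d:0; rest ⊤}
  B7:   IN={a:6, b:12, c:6, d:0; rest ⊤}   OUT={a:6, b:12, c:6, d:0; rest ⊤}
  B8:   IN=(all ⊤)   OUT={c:4; rest ⊤}
  B9:   IN={c:4; rest ⊤}   OUT={c:4, f:-3; rest ⊤}

Merge at B7: IN[B7] = OUT[B6] = {a: 6, b: 12, c: 6, d: 0, e: ⊤, f: ⊤}
Applying B7's transfer function to that IN value gives OUT[B7] (row B7 above).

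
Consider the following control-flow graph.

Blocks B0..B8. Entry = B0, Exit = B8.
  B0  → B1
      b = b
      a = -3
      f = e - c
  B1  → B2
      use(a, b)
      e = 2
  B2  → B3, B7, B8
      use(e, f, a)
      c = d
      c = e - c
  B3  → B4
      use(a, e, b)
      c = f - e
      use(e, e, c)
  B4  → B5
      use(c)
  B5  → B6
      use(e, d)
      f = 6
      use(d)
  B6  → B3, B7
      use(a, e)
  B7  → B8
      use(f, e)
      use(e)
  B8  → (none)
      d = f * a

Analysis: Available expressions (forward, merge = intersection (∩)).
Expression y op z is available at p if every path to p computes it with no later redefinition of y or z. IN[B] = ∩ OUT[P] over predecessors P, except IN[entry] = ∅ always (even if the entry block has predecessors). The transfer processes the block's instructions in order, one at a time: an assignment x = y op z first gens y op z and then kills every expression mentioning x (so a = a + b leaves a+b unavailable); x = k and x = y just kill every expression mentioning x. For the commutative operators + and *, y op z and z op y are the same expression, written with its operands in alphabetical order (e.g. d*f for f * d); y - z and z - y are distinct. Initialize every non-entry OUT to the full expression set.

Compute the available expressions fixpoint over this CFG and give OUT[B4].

Answer: {f-e}

Trace:
Per-block solution:
  B0:  IN={}  OUT={e-c}
  B1:  IN={e-c}  OUT={}
  B2:  IN={}  OUT={}
  B3:  IN={}  OUT={f-e}
  B4:  IN={f-e}  OUT={f-e}
  B5:  IN={f-e}  OUT={}
  B6:  IN={}  OUT={}
  B7:  IN={}  OUT={}
  B8:  IN={}  OUT={a*f}

Merge at B4: IN[B4] = OUT[B3] = {f-e}
Applying B4's transfer function to that IN value gives OUT[B4] (row B4 above).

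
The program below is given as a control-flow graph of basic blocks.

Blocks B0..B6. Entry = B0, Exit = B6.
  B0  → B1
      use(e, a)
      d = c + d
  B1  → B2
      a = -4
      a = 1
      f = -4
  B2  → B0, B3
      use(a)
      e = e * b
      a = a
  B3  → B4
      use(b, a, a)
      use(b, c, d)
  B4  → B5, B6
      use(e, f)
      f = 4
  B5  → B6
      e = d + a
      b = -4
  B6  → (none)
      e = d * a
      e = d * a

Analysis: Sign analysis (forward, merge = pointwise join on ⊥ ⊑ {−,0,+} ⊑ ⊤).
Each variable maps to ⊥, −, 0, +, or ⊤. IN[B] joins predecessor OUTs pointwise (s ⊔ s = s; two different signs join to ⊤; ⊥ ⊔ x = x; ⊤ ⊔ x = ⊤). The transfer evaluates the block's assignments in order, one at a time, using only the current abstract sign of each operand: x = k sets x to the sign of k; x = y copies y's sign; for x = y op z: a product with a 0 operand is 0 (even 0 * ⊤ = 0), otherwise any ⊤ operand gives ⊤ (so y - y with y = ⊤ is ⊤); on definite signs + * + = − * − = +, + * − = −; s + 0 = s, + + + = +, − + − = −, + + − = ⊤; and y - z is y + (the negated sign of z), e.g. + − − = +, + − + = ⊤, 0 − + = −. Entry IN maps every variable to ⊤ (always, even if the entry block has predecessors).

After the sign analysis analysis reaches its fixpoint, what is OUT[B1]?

Per-block solution:
  B0:   IN=(all ⊤)   OUT=(all ⊤)
  B1:   IN=(all ⊤)   OUT={a:+, f:-; rest ⊤}
  B2:   IN={a:+, f:-; rest ⊤}   OUT={a:+, f:-; rest ⊤}
  B3:   IN={a:+, f:-; rest ⊤}   OUT={a:+, f:-; rest ⊤}
  B4:   IN={a:+, f:-; rest ⊤}   OUT={a:+, f:+; rest ⊤}
  B5:   IN={a:+, f:+; rest ⊤}   OUT={a:+, b:-, f:+; rest ⊤}
  B6:   IN={a:+, f:+; rest ⊤}   OUT={a:+, f:+; rest ⊤}

Merge at B1: IN[B1] = OUT[B0] = {a: ⊤, b: ⊤, c: ⊤, d: ⊤, e: ⊤, f: ⊤}
Applying B1's transfer function to that IN value gives OUT[B1] (row B1 above).

Answer: {a: +, b: ⊤, c: ⊤, d: ⊤, e: ⊤, f: -}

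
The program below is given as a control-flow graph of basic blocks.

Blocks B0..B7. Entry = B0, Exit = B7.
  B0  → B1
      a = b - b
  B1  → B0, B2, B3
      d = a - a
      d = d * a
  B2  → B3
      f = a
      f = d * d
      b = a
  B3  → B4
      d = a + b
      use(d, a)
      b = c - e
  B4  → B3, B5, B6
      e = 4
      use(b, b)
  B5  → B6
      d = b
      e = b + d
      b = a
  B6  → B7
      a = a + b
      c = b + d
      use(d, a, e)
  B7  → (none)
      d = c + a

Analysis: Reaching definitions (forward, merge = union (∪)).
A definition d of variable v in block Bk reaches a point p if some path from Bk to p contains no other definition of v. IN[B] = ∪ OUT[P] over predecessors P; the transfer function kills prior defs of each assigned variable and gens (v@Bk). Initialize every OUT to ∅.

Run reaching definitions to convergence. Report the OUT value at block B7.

Answer: {a@B6, b@B3, b@B5, c@B6, d@B7, e@B4, e@B5, f@B2}

Working:
Per-block solution:
  B0:  IN={a@B0, d@B1}  OUT={a@B0, d@B1}
  B1:  IN={a@B0, d@B1}  OUT={a@B0, d@B1}
  B2:  IN={a@B0, d@B1}  OUT={a@B0, b@B2, d@B1, f@B2}
  B3:  IN={a@B0, b@B2, b@B3, d@B1, d@B3, e@B4, f@B2}  OUT={a@B0, b@B3, d@B3, e@B4, f@B2}
  B4:  IN={a@B0, b@B3, d@B3, e@B4, f@B2}  OUT={a@B0, b@B3, d@B3, e@B4, f@B2}
  B5:  IN={a@B0, b@B3, d@B3, e@B4, f@B2}  OUT={a@B0, b@B5, d@B5, e@B5, f@B2}
  B6:  IN={a@B0, b@B3, b@B5, d@B3, d@B5, e@B4, e@B5, f@B2}  OUT={a@B6, b@B3, b@B5, c@B6, d@B3, d@B5, e@B4, e@B5, f@B2}
  B7:  IN={a@B6, b@B3, b@B5, c@B6, d@B3, d@B5, e@B4, e@B5, f@B2}  OUT={a@B6, b@B3, b@B5, c@B6, d@B7, e@B4, e@B5, f@B2}

Merge at B7: IN[B7] = OUT[B6] = {a@B6, b@B3, b@B5, c@B6, d@B3, d@B5, e@B4, e@B5, f@B2}
Applying B7's transfer function to that IN value gives OUT[B7] (row B7 above).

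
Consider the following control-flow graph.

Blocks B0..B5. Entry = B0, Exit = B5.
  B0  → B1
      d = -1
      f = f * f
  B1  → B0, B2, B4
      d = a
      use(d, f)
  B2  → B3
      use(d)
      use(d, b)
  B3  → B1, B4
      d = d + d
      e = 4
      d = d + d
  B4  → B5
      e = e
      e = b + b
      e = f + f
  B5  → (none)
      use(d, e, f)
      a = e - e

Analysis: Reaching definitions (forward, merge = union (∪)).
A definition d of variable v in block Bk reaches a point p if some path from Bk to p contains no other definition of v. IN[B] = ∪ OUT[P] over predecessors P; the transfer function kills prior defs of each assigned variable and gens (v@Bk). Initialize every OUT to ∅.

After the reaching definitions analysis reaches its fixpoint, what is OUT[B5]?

Answer: {a@B5, d@B1, d@B3, e@B4, f@B0}

Derivation:
Converged values:
  B0: | IN={d@B1, e@B3, f@B0} | OUT={d@B0, e@B3, f@B0}
  B1: | IN={d@B0, d@B3, e@B3, f@B0} | OUT={d@B1, e@B3, f@B0}
  B2: | IN={d@B1, e@B3, f@B0} | OUT={d@B1, e@B3, f@B0}
  B3: | IN={d@B1, e@B3, f@B0} | OUT={d@B3, e@B3, f@B0}
  B4: | IN={d@B1, d@B3, e@B3, f@B0} | OUT={d@B1, d@B3, e@B4, f@B0}
  B5: | IN={d@B1, d@B3, e@B4, f@B0} | OUT={a@B5, d@B1, d@B3, e@B4, f@B0}

Merge at B5: IN[B5] = OUT[B4] = {d@B1, d@B3, e@B4, f@B0}
Applying B5's transfer function to that IN value gives OUT[B5] (row B5 above).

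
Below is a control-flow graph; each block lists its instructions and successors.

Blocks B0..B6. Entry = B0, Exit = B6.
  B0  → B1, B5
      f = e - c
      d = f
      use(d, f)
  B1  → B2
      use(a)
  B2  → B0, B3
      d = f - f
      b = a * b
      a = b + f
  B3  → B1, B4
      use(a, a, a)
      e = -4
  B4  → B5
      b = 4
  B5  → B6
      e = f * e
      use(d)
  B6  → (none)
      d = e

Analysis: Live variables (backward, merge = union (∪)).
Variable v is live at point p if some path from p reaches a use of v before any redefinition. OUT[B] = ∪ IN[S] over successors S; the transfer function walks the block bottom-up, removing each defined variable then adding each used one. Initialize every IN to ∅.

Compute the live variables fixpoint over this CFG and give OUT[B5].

Answer: {e}

Working:
Fixpoint table:
  B0: | IN={a, b, c, e} | OUT={a, b, c, d, e, f}
  B1: | IN={a, b, c, e, f} | OUT={a, b, c, e, f}
  B2: | IN={a, b, c, e, f} | OUT={a, b, c, d, e, f}
  B3: | IN={a, b, c, d, f} | OUT={a, b, c, d, e, f}
  B4: | IN={d, e, f} | OUT={d, e, f}
  B5: | IN={d, e, f} | OUT={e}
  B6: | IN={e} | OUT={}

Merge at B5: OUT[B5] = IN[B6] = {e}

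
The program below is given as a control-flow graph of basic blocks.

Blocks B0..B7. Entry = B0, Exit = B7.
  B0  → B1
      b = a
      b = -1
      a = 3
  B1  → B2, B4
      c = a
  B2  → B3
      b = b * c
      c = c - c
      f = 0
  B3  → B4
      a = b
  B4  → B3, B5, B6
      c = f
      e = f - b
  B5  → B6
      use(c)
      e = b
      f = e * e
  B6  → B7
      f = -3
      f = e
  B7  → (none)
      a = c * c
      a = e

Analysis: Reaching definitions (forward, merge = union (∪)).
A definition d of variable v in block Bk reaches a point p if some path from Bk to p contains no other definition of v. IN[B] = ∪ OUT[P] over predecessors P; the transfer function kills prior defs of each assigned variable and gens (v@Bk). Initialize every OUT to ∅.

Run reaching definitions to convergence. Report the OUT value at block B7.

Answer: {a@B7, b@B0, b@B2, c@B4, e@B4, e@B5, f@B6}

Derivation:
Fixpoint table:
  B0: | IN={} | OUT={a@B0, b@B0}
  B1: | IN={a@B0, b@B0} | OUT={a@B0, b@B0, c@B1}
  B2: | IN={a@B0, b@B0, c@B1} | OUT={a@B0, b@B2, c@B2, f@B2}
  B3: | IN={a@B0, a@B3, b@B0, b@B2, c@B2, c@B4, e@B4, f@B2} | OUT={a@B3, b@B0, b@B2, c@B2, c@B4, e@B4, f@B2}
  B4: | IN={a@B0, a@B3, b@B0, b@B2, c@B1, c@B2, c@B4, e@B4, f@B2} | OUT={a@B0, a@B3, b@B0, b@B2, c@B4, e@B4, f@B2}
  B5: | IN={a@B0, a@B3, b@B0, b@B2, c@B4, e@B4, f@B2} | OUT={a@B0, a@B3, b@B0, b@B2, c@B4, e@B5, f@B5}
  B6: | IN={a@B0, a@B3, b@B0, b@B2, c@B4, e@B4, e@B5, f@B2, f@B5} | OUT={a@B0, a@B3, b@B0, b@B2, c@B4, e@B4, e@B5, f@B6}
  B7: | IN={a@B0, a@B3, b@B0, b@B2, c@B4, e@B4, e@B5, f@B6} | OUT={a@B7, b@B0, b@B2, c@B4, e@B4, e@B5, f@B6}

Merge at B7: IN[B7] = OUT[B6] = {a@B0, a@B3, b@B0, b@B2, c@B4, e@B4, e@B5, f@B6}
Applying B7's transfer function to that IN value gives OUT[B7] (row B7 above).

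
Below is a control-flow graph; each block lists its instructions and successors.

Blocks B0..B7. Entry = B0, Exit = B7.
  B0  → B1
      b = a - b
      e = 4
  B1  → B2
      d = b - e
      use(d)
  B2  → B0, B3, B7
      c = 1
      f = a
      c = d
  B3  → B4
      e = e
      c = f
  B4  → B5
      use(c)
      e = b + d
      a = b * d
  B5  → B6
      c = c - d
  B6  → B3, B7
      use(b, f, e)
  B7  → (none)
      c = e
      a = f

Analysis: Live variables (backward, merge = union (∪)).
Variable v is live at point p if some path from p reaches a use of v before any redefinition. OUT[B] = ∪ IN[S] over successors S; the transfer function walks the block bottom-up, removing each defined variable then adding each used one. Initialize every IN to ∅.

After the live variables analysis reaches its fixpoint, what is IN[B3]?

Per-block solution:
  B0: | IN={a, b} | OUT={a, b, e}
  B1: | IN={a, b, e} | OUT={a, b, d, e}
  B2: | IN={a, b, d, e} | OUT={a, b, d, e, f}
  B3: | IN={b, d, e, f} | OUT={b, c, d, f}
  B4: | IN={b, c, d, f} | OUT={b, c, d, e, f}
  B5: | IN={b, c, d, e, f} | OUT={b, d, e, f}
  B6: | IN={b, d, e, f} | OUT={b, d, e, f}
  B7: | IN={e, f} | OUT={}

Merge at B3: OUT[B3] = IN[B4] = {b, c, d, f}
Applying B3's transfer function to that OUT value gives IN[B3] (row B3 above).

Answer: {b, d, e, f}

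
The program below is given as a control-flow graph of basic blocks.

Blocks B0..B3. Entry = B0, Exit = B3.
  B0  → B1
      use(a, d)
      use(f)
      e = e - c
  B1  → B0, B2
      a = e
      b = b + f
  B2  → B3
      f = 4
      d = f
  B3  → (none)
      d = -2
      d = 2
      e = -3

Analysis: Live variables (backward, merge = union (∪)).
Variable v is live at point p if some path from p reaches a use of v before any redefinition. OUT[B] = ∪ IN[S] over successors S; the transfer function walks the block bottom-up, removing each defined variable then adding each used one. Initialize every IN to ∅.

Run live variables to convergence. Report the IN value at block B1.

Per-block solution:
  B0: | IN={a, b, c, d, e, f} | OUT={b, c, d, e, f}
  B1: | IN={b, c, d, e, f} | OUT={a, b, c, d, e, f}
  B2: | IN={} | OUT={}
  B3: | IN={} | OUT={}

Merge at B1: OUT[B1] = IN[B0] ⊔ IN[B2] = {a, b, c, d, e, f}
Applying B1's transfer function to that OUT value gives IN[B1] (row B1 above).

Answer: {b, c, d, e, f}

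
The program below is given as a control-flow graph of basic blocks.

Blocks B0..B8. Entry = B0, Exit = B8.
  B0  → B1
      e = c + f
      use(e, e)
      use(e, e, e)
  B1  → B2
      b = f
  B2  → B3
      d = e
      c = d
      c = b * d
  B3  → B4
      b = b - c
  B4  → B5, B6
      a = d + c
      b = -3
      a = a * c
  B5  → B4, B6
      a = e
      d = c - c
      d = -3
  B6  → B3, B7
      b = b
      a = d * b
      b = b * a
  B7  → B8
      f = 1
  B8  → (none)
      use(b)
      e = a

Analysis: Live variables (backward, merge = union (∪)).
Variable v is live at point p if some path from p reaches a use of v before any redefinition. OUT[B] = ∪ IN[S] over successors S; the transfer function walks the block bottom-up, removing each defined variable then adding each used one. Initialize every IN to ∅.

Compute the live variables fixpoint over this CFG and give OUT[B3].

Answer: {c, d, e}

Derivation:
Per-block solution:
  B0:  IN={c, f}  OUT={e, f}
  B1:  IN={e, f}  OUT={b, e}
  B2:  IN={b, e}  OUT={b, c, d, e}
  B3:  IN={b, c, d, e}  OUT={c, d, e}
  B4:  IN={c, d, e}  OUT={b, c, d, e}
  B5:  IN={b, c, e}  OUT={b, c, d, e}
  B6:  IN={b, c, d, e}  OUT={a, b, c, d, e}
  B7:  IN={a, b}  OUT={a, b}
  B8:  IN={a, b}  OUT={}

Merge at B3: OUT[B3] = IN[B4] = {c, d, e}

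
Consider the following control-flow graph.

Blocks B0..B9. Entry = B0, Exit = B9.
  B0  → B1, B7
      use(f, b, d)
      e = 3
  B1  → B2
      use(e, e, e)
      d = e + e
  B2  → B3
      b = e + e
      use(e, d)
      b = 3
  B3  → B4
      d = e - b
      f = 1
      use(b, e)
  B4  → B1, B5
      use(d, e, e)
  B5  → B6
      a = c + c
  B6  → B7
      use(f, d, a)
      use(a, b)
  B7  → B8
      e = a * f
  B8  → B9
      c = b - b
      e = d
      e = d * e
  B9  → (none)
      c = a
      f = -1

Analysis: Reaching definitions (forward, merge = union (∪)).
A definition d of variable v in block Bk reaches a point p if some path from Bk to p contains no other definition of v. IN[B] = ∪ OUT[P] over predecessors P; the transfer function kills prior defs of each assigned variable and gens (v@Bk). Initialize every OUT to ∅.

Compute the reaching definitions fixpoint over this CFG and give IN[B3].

Fixpoint table:
  B0:   IN={}   OUT={e@B0}
  B1:   IN={b@B2, d@B3, e@B0, f@B3}   OUT={b@B2, d@B1, e@B0, f@B3}
  B2:   IN={b@B2, d@B1, e@B0, f@B3}   OUT={b@B2, d@B1, e@B0, f@B3}
  B3:   IN={b@B2, d@B1, e@B0, f@B3}   OUT={b@B2, d@B3, e@B0, f@B3}
  B4:   IN={b@B2, d@B3, e@B0, f@B3}   OUT={b@B2, d@B3, e@B0, f@B3}
  B5:   IN={b@B2, d@B3, e@B0, f@B3}   OUT={a@B5, b@B2, d@B3, e@B0, f@B3}
  B6:   IN={a@B5, b@B2, d@B3, e@B0, f@B3}   OUT={a@B5, b@B2, d@B3, e@B0, f@B3}
  B7:   IN={a@B5, b@B2, d@B3, e@B0, f@B3}   OUT={a@B5, b@B2, d@B3, e@B7, f@B3}
  B8:   IN={a@B5, b@B2, d@B3, e@B7, f@B3}   OUT={a@B5, b@B2, c@B8, d@B3, e@B8, f@B3}
  B9:   IN={a@B5, b@B2, c@B8, d@B3, e@B8, f@B3}   OUT={a@B5, b@B2, c@B9, d@B3, e@B8, f@B9}

Merge at B3: IN[B3] = OUT[B2] = {b@B2, d@B1, e@B0, f@B3}

Answer: {b@B2, d@B1, e@B0, f@B3}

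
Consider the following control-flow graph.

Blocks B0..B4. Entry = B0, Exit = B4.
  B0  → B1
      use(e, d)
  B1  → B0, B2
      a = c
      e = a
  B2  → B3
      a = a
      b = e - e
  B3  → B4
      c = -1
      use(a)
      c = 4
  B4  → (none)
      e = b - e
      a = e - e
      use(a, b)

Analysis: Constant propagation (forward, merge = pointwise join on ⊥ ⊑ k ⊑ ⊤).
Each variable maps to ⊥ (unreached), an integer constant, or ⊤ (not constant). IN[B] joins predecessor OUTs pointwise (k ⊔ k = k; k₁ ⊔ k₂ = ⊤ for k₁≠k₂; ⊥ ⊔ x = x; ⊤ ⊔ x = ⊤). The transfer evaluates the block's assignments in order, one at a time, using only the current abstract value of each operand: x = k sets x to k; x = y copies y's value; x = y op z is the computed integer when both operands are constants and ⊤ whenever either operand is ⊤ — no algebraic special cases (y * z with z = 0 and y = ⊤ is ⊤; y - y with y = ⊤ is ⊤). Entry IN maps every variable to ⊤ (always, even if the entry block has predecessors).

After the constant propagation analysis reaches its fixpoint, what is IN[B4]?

Fixpoint table:
  B0:   IN=(all ⊤)   OUT=(all ⊤)
  B1:   IN=(all ⊤)   OUT=(all ⊤)
  B2:   IN=(all ⊤)   OUT=(all ⊤)
  B3:   IN=(all ⊤)   OUT={c:4; rest ⊤}
  B4:   IN={c:4; rest ⊤}   OUT={c:4; rest ⊤}

Merge at B4: IN[B4] = OUT[B3] = {a: ⊤, b: ⊤, c: 4, d: ⊤, e: ⊤, f: ⊤}

Answer: {a: ⊤, b: ⊤, c: 4, d: ⊤, e: ⊤, f: ⊤}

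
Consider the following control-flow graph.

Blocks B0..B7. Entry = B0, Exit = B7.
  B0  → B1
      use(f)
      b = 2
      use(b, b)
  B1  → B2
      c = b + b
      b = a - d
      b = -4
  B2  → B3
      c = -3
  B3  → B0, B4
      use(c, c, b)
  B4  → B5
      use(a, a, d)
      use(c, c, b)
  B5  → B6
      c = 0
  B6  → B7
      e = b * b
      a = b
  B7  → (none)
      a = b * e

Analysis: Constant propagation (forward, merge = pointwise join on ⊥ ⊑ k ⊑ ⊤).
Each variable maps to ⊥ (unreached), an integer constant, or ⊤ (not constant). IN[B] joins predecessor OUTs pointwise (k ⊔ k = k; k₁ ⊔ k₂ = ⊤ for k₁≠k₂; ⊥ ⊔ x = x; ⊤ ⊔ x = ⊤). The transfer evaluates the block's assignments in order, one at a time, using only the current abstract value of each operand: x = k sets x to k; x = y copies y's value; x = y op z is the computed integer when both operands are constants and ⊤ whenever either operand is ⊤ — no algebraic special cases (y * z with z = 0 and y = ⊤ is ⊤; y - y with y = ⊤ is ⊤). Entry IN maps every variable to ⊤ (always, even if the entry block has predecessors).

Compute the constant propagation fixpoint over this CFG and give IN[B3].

Answer: {a: ⊤, b: -4, c: -3, d: ⊤, e: ⊤, f: ⊤}

Derivation:
Per-block solution:
  B0:   IN=(all ⊤)   OUT={b:2; rest ⊤}
  B1:   IN={b:2; rest ⊤}   OUT={b:-4, c:4; rest ⊤}
  B2:   IN={b:-4, c:4; rest ⊤}   OUT={b:-4, c:-3; rest ⊤}
  B3:   IN={b:-4, c:-3; rest ⊤}   OUT={b:-4, c:-3; rest ⊤}
  B4:   IN={b:-4, c:-3; rest ⊤}   OUT={b:-4, c:-3; rest ⊤}
  B5:   IN={b:-4, c:-3; rest ⊤}   OUT={b:-4, c:0; rest ⊤}
  B6:   IN={b:-4, c:0; rest ⊤}   OUT={a:-4, b:-4, c:0, e:16; rest ⊤}
  B7:   IN={a:-4, b:-4, c:0, e:16; rest ⊤}   OUT={a:-64, b:-4, c:0, e:16; rest ⊤}

Merge at B3: IN[B3] = OUT[B2] = {a: ⊤, b: -4, c: -3, d: ⊤, e: ⊤, f: ⊤}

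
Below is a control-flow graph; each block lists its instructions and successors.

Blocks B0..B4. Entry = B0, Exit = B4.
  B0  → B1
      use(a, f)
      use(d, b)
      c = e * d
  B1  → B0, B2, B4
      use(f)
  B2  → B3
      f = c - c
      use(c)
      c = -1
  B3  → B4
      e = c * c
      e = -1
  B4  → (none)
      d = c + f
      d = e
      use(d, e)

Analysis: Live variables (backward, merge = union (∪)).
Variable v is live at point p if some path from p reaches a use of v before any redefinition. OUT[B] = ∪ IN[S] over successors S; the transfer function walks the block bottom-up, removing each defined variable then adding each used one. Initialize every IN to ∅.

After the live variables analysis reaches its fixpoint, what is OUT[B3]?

Answer: {c, e, f}

Derivation:
Per-block solution:
  B0:   IN={a, b, d, e, f}   OUT={a, b, c, d, e, f}
  B1:   IN={a, b, c, d, e, f}   OUT={a, b, c, d, e, f}
  B2:   IN={c}   OUT={c, f}
  B3:   IN={c, f}   OUT={c, e, f}
  B4:   IN={c, e, f}   OUT={}

Merge at B3: OUT[B3] = IN[B4] = {c, e, f}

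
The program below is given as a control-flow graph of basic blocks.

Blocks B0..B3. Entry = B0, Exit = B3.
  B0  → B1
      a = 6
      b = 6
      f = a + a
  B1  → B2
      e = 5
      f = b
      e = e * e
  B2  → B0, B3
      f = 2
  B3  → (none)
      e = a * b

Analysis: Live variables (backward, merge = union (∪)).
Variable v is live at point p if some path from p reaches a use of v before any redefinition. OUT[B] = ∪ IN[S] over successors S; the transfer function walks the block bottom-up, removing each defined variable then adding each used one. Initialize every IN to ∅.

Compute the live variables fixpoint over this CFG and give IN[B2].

Answer: {a, b}

Trace:
Fixpoint table:
  B0: | IN={} | OUT={a, b}
  B1: | IN={a, b} | OUT={a, b}
  B2: | IN={a, b} | OUT={a, b}
  B3: | IN={a, b} | OUT={}

Merge at B2: OUT[B2] = IN[B0] ⊔ IN[B3] = {a, b}
Applying B2's transfer function to that OUT value gives IN[B2] (row B2 above).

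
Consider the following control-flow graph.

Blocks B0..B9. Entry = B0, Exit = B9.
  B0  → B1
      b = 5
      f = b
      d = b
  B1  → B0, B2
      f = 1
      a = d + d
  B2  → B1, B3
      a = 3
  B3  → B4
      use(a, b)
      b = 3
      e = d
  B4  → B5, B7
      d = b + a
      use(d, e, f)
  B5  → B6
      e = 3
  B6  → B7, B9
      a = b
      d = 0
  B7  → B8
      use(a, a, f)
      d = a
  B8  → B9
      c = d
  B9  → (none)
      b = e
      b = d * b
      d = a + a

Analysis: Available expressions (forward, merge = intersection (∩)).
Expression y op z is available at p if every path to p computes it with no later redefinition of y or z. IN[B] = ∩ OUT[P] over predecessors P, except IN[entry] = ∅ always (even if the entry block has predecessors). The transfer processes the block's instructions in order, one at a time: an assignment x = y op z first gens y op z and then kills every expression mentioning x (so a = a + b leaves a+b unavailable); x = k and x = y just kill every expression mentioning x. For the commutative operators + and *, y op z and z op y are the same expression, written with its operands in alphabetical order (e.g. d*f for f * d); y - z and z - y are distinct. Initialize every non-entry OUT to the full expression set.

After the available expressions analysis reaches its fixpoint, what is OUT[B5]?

Converged values:
  B0: | IN={} | OUT={}
  B1: | IN={} | OUT={d+d}
  B2: | IN={d+d} | OUT={d+d}
  B3: | IN={d+d} | OUT={d+d}
  B4: | IN={d+d} | OUT={a+b}
  B5: | IN={a+b} | OUT={a+b}
  B6: | IN={a+b} | OUT={}
  B7: | IN={} | OUT={}
  B8: | IN={} | OUT={}
  B9: | IN={} | OUT={a+a}

Merge at B5: IN[B5] = OUT[B4] = {a+b}
Applying B5's transfer function to that IN value gives OUT[B5] (row B5 above).

Answer: {a+b}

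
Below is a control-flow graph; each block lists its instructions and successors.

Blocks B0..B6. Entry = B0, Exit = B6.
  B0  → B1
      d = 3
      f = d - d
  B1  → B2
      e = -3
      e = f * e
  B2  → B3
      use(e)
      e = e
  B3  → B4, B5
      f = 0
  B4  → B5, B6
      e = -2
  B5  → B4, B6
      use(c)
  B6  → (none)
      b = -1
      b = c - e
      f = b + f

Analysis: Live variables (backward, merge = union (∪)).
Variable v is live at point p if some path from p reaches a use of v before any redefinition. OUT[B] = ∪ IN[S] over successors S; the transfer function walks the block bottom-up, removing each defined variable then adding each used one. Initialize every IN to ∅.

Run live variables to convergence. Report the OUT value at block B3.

Per-block solution:
  B0:   IN={c}   OUT={c, f}
  B1:   IN={c, f}   OUT={c, e}
  B2:   IN={c, e}   OUT={c, e}
  B3:   IN={c, e}   OUT={c, e, f}
  B4:   IN={c, f}   OUT={c, e, f}
  B5:   IN={c, e, f}   OUT={c, e, f}
  B6:   IN={c, e, f}   OUT={}

Merge at B3: OUT[B3] = IN[B4] ⊔ IN[B5] = {c, e, f}

Answer: {c, e, f}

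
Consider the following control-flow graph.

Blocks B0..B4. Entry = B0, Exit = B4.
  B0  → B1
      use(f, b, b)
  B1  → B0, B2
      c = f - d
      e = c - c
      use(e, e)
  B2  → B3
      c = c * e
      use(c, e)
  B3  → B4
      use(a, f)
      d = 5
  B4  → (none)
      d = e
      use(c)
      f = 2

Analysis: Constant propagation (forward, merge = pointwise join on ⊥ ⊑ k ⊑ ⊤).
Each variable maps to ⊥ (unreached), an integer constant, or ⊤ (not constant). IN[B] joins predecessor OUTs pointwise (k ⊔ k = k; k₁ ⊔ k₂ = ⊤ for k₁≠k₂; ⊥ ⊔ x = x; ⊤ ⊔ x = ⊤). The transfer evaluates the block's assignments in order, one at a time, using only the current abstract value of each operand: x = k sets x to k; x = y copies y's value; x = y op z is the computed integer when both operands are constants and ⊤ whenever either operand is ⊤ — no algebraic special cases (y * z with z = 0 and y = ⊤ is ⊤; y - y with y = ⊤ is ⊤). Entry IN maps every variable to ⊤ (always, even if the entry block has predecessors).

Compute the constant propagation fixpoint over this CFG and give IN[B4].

Answer: {a: ⊤, b: ⊤, c: ⊤, d: 5, e: ⊤, f: ⊤}

Working:
Per-block solution:
  B0: | IN=(all ⊤) | OUT=(all ⊤)
  B1: | IN=(all ⊤) | OUT=(all ⊤)
  B2: | IN=(all ⊤) | OUT=(all ⊤)
  B3: | IN=(all ⊤) | OUT={d:5; rest ⊤}
  B4: | IN={d:5; rest ⊤} | OUT={f:2; rest ⊤}

Merge at B4: IN[B4] = OUT[B3] = {a: ⊤, b: ⊤, c: ⊤, d: 5, e: ⊤, f: ⊤}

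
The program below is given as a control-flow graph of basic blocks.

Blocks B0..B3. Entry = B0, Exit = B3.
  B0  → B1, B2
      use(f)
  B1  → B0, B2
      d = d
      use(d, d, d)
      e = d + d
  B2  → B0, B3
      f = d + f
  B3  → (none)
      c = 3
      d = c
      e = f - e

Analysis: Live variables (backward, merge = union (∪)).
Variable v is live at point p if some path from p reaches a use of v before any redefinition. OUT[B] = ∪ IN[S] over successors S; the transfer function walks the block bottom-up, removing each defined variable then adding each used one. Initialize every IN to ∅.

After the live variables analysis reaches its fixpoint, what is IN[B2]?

Per-block solution:
  B0:  IN={d, e, f}  OUT={d, e, f}
  B1:  IN={d, f}  OUT={d, e, f}
  B2:  IN={d, e, f}  OUT={d, e, f}
  B3:  IN={e, f}  OUT={}

Merge at B2: OUT[B2] = IN[B0] ⊔ IN[B3] = {d, e, f}
Applying B2's transfer function to that OUT value gives IN[B2] (row B2 above).

Answer: {d, e, f}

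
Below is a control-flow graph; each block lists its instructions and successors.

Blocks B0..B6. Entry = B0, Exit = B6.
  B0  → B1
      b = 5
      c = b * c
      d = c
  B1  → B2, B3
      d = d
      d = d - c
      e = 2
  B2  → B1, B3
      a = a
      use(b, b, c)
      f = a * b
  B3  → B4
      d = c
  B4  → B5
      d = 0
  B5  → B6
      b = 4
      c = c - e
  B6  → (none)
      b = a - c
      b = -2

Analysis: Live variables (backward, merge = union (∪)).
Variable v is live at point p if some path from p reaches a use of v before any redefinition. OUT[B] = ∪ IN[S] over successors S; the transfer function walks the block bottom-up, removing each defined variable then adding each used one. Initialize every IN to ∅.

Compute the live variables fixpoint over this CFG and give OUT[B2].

Converged values:
  B0:  IN={a, c}  OUT={a, b, c, d}
  B1:  IN={a, b, c, d}  OUT={a, b, c, d, e}
  B2:  IN={a, b, c, d, e}  OUT={a, b, c, d, e}
  B3:  IN={a, c, e}  OUT={a, c, e}
  B4:  IN={a, c, e}  OUT={a, c, e}
  B5:  IN={a, c, e}  OUT={a, c}
  B6:  IN={a, c}  OUT={}

Merge at B2: OUT[B2] = IN[B1] ⊔ IN[B3] = {a, b, c, d, e}

Answer: {a, b, c, d, e}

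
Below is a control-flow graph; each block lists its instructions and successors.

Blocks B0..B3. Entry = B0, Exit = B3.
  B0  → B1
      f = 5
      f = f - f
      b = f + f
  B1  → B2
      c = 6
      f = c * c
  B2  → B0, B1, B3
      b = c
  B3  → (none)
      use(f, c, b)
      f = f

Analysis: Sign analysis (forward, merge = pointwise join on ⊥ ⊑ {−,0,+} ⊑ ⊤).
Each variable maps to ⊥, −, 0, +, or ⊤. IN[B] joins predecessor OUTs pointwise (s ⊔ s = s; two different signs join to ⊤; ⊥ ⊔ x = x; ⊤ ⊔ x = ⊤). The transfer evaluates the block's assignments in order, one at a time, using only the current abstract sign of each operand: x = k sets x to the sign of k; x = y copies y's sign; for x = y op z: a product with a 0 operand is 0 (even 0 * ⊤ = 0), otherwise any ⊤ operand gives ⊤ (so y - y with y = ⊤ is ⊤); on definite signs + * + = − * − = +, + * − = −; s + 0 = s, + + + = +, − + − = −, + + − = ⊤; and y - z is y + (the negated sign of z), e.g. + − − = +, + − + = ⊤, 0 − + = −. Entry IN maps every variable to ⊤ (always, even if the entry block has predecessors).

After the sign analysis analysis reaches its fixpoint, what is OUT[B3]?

Per-block solution:
  B0:   IN=(all ⊤)   OUT=(all ⊤)
  B1:   IN=(all ⊤)   OUT={c:+, f:+; rest ⊤}
  B2:   IN={c:+, f:+; rest ⊤}   OUT={b:+, c:+, f:+; rest ⊤}
  B3:   IN={b:+, c:+, f:+; rest ⊤}   OUT={b:+, c:+, f:+; rest ⊤}

Merge at B3: IN[B3] = OUT[B2] = {a: ⊤, b: +, c: +, d: ⊤, e: ⊤, f: +}
Applying B3's transfer function to that IN value gives OUT[B3] (row B3 above).

Answer: {a: ⊤, b: +, c: +, d: ⊤, e: ⊤, f: +}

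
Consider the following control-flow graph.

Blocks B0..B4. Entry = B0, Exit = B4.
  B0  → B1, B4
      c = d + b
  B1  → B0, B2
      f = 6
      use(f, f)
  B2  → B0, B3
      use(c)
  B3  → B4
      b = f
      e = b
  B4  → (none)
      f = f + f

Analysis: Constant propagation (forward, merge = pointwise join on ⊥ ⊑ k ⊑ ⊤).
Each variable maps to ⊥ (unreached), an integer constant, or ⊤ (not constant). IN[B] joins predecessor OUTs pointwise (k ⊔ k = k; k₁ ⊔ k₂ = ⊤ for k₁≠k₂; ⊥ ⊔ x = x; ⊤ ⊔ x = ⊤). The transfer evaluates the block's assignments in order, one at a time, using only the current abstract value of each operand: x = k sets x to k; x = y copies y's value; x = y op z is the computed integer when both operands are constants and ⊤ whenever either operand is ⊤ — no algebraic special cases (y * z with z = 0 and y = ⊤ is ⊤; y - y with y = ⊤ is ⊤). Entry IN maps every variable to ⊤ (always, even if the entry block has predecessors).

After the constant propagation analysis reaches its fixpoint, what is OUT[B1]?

Answer: {a: ⊤, b: ⊤, c: ⊤, d: ⊤, e: ⊤, f: 6}

Derivation:
Fixpoint table:
  B0:  IN=(all ⊤)  OUT=(all ⊤)
  B1:  IN=(all ⊤)  OUT={f:6; rest ⊤}
  B2:  IN={f:6; rest ⊤}  OUT={f:6; rest ⊤}
  B3:  IN={f:6; rest ⊤}  OUT={b:6, e:6, f:6; rest ⊤}
  B4:  IN=(all ⊤)  OUT=(all ⊤)

Merge at B1: IN[B1] = OUT[B0] = {a: ⊤, b: ⊤, c: ⊤, d: ⊤, e: ⊤, f: ⊤}
Applying B1's transfer function to that IN value gives OUT[B1] (row B1 above).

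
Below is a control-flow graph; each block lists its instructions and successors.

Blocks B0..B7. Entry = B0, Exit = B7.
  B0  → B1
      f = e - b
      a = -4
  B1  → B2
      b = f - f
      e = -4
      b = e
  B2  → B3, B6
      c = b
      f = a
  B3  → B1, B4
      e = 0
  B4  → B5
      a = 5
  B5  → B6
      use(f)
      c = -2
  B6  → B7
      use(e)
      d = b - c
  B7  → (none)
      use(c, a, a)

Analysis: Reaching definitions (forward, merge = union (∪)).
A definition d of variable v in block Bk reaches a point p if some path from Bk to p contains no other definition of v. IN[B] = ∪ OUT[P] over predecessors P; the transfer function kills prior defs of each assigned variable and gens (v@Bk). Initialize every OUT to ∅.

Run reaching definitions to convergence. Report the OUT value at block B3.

Fixpoint table:
  B0:   IN={}   OUT={a@B0, f@B0}
  B1:   IN={a@B0, b@B1, c@B2, e@B3, f@B0, f@B2}   OUT={a@B0, b@B1, c@B2, e@B1, f@B0, f@B2}
  B2:   IN={a@B0, b@B1, c@B2, e@B1, f@B0, f@B2}   OUT={a@B0, b@B1, c@B2, e@B1, f@B2}
  B3:   IN={a@B0, b@B1, c@B2, e@B1, f@B2}   OUT={a@B0, b@B1, c@B2, e@B3, f@B2}
  B4:   IN={a@B0, b@B1, c@B2, e@B3, f@B2}   OUT={a@B4, b@B1, c@B2, e@B3, f@B2}
  B5:   IN={a@B4, b@B1, c@B2, e@B3, f@B2}   OUT={a@B4, b@B1, c@B5, e@B3, f@B2}
  B6:   IN={a@B0, a@B4, b@B1, c@B2, c@B5, e@B1, e@B3, f@B2}   OUT={a@B0, a@B4, b@B1, c@B2, c@B5, d@B6, e@B1, e@B3, f@B2}
  B7:   IN={a@B0, a@B4, b@B1, c@B2, c@B5, d@B6, e@B1, e@B3, f@B2}   OUT={a@B0, a@B4, b@B1, c@B2, c@B5, d@B6, e@B1, e@B3, f@B2}

Merge at B3: IN[B3] = OUT[B2] = {a@B0, b@B1, c@B2, e@B1, f@B2}
Applying B3's transfer function to that IN value gives OUT[B3] (row B3 above).

Answer: {a@B0, b@B1, c@B2, e@B3, f@B2}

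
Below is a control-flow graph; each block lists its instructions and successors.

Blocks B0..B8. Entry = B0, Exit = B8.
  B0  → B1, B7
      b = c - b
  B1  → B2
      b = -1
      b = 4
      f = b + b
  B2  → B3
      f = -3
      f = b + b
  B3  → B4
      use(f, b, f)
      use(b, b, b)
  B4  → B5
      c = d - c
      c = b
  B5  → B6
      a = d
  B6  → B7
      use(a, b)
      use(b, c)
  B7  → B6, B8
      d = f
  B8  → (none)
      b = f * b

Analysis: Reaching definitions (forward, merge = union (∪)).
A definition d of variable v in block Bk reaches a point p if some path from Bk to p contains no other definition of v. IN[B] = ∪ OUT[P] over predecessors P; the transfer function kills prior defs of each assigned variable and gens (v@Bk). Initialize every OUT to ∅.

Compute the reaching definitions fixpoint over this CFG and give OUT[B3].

Converged values:
  B0:   IN={}   OUT={b@B0}
  B1:   IN={b@B0}   OUT={b@B1, f@B1}
  B2:   IN={b@B1, f@B1}   OUT={b@B1, f@B2}
  B3:   IN={b@B1, f@B2}   OUT={b@B1, f@B2}
  B4:   IN={b@B1, f@B2}   OUT={b@B1, c@B4, f@B2}
  B5:   IN={b@B1, c@B4, f@B2}   OUT={a@B5, b@B1, c@B4, f@B2}
  B6:   IN={a@B5, b@B0, b@B1, c@B4, d@B7, f@B2}   OUT={a@B5, b@B0, b@B1, c@B4, d@B7, f@B2}
  B7:   IN={a@B5, b@B0, b@B1, c@B4, d@B7, f@B2}   OUT={a@B5, b@B0, b@B1, c@B4, d@B7, f@B2}
  B8:   IN={a@B5, b@B0, b@B1, c@B4, d@B7, f@B2}   OUT={a@B5, b@B8, c@B4, d@B7, f@B2}

Merge at B3: IN[B3] = OUT[B2] = {b@B1, f@B2}
Applying B3's transfer function to that IN value gives OUT[B3] (row B3 above).

Answer: {b@B1, f@B2}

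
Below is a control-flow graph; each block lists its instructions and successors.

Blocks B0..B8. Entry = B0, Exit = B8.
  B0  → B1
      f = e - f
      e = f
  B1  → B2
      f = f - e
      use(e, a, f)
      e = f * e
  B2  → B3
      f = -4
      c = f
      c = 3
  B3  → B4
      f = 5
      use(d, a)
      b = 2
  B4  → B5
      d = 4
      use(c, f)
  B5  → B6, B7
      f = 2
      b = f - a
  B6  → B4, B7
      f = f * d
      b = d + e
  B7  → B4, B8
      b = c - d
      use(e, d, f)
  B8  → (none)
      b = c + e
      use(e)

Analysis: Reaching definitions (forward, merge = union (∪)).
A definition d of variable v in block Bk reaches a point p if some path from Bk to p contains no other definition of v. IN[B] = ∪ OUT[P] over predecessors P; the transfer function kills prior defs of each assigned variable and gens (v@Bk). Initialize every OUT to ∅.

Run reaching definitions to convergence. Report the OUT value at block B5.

Answer: {b@B5, c@B2, d@B4, e@B1, f@B5}

Working:
Converged values:
  B0:   IN={}   OUT={e@B0, f@B0}
  B1:   IN={e@B0, f@B0}   OUT={e@B1, f@B1}
  B2:   IN={e@B1, f@B1}   OUT={c@B2, e@B1, f@B2}
  B3:   IN={c@B2, e@B1, f@B2}   OUT={b@B3, c@B2, e@B1, f@B3}
  B4:   IN={b@B3, b@B6, b@B7, c@B2, d@B4, e@B1, f@B3, f@B5, f@B6}   OUT={b@B3, b@B6, b@B7, c@B2, d@B4, e@B1, f@B3, f@B5, f@B6}
  B5:   IN={b@B3, b@B6, b@B7, c@B2, d@B4, e@B1, f@B3, f@B5, f@B6}   OUT={b@B5, c@B2, d@B4, e@B1, f@B5}
  B6:   IN={b@B5, c@B2, d@B4, e@B1, f@B5}   OUT={b@B6, c@B2, d@B4, e@B1, f@B6}
  B7:   IN={b@B5, b@B6, c@B2, d@B4, e@B1, f@B5, f@B6}   OUT={b@B7, c@B2, d@B4, e@B1, f@B5, f@B6}
  B8:   IN={b@B7, c@B2, d@B4, e@B1, f@B5, f@B6}   OUT={b@B8, c@B2, d@B4, e@B1, f@B5, f@B6}

Merge at B5: IN[B5] = OUT[B4] = {b@B3, b@B6, b@B7, c@B2, d@B4, e@B1, f@B3, f@B5, f@B6}
Applying B5's transfer function to that IN value gives OUT[B5] (row B5 above).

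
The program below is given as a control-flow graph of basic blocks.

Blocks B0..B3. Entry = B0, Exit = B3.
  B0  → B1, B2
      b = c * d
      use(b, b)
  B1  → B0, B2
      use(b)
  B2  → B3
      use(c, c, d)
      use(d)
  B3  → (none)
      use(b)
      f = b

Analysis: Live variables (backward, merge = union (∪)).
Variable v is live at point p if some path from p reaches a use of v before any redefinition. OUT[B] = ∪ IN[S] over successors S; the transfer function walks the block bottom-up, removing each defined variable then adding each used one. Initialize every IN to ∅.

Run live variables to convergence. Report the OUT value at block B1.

Answer: {b, c, d}

Trace:
Per-block solution:
  B0:  IN={c, d}  OUT={b, c, d}
  B1:  IN={b, c, d}  OUT={b, c, d}
  B2:  IN={b, c, d}  OUT={b}
  B3:  IN={b}  OUT={}

Merge at B1: OUT[B1] = IN[B0] ⊔ IN[B2] = {b, c, d}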